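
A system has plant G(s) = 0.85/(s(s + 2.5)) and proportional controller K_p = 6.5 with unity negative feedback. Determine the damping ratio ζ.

ζ = 0.532

With unity feedback the closed-loop characteristic equation is s² + 2.5s + 6.5·0.85 = s² + 2.5s + 5.525 = 0.
Matching s² + 2ζω_n s + ω_n²: ω_n = √5.525 = 2.351 rad/s and 2ζω_n = 2.5, so ζ = 2.5/(2·2.351) = 0.532.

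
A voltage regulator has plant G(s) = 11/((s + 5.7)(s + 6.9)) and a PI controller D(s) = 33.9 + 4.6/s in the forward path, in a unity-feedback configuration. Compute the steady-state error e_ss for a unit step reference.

0

The open loop D(s)G(s) has a pole at the origin (type 1), so the static position error constant is infinite and e_ss = 1/(1+∞) = 0.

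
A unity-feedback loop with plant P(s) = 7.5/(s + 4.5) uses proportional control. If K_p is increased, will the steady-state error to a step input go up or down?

decrease

e_ss = 1/(1 + K_p·P(0)); a larger K_p raises the denominator, so e_ss decreases.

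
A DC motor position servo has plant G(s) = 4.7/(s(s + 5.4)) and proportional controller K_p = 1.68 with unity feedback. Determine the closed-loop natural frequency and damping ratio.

The closed-loop denominator is s(s+5.4) + 1.68·4.7 = s² + 5.4s + 7.896.
Matching s² + 2ζω_n s + ω_n²: ω_n = √7.896 = 2.81 rad/s and 2ζω_n = 5.4, so ζ = 5.4/(2·2.81) = 0.961.

ω_n = 2.81 rad/s, ζ = 0.961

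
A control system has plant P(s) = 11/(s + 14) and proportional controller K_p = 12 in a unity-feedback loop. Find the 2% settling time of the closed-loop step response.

Closed-loop transfer function: T(s) = K_p·P(s)/(1 + K_p·P(s)) = 132/(s + 14 + 132) = 132/(s + 146).
Time constant τ = 1/146 = 0.006849 s, so the 2% settling time is about 4τ = 0.0274 s.

T_s ≈ 0.0274 s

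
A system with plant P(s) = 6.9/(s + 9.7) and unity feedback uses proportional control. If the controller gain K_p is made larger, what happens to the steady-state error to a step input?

e_ss = 1/(1 + K_p·P(0)); a larger K_p raises the denominator, so e_ss decreases.

decrease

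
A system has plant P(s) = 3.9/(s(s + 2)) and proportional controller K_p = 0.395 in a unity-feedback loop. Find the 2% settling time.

Closed-loop characteristic equation: s² + 2s + 1.54 = 0, so ω_n = 1.241 rad/s and ζ = 2/(2·1.241) = 0.8057.
2% settling time T_s ≈ 4/(ζω_n) = 4/1 = 4 s.

T_s ≈ 4 s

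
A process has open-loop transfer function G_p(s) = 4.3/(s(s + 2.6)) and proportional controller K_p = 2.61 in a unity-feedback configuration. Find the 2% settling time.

T_s ≈ 3.08 s

From 1 + K_pG_p(s) = 0: s² + 2.6s + 11.22 = 0 ⇒ ω_n = 3.35, ζ = 0.3881.
2% settling time T_s ≈ 4/(ζω_n) = 4/1.3 = 3.08 s.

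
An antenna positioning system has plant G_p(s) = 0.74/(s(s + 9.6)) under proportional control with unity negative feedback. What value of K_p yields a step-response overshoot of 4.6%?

From %OS = 100·exp(−πζ/√(1−ζ²)) = 4.6%, ζ = −ln(0.046)/√(π²+ln²(0.046)) = 0.7.
Characteristic equation s² + 9.6s + 0.74K_p = 0 gives ζ = 9.6/(2√(0.74K_p)).
Setting ζ = 0.7: √(0.74K_p) = 9.6/(2·0.7) = 6.857, so K_p = 47.02/0.74 = 63.5.

K_p = 63.5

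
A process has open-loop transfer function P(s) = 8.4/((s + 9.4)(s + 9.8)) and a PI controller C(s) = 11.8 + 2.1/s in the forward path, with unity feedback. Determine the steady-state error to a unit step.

0

The open loop C(s)P(s) has a pole at the origin (type 1), so the static position error constant is infinite and e_ss = 1/(1+∞) = 0.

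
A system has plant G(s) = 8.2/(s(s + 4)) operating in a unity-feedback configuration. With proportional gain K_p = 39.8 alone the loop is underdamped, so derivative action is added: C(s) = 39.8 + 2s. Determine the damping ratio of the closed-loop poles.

Forward path: (39.8 + 2s)·8.2/(s(s+4)). The closed-loop characteristic equation is s² + (4 + 8.2·2)s + 8.2·39.8 = 0.
That is s² + 20.4s + 326.4 = 0, so ω_n = 18.07 rad/s and ζ = 20.4/(2·18.07) = 0.5646.

ζ = 0.565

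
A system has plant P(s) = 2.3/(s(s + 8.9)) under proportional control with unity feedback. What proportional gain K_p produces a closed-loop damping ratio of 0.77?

Closed-loop characteristic equation: s² + 8.9s + K_p·2.3 = 0.
So ω_n = √(2.3K_p) and 2ζω_n = 8.9, giving ζ = 8.9/(2√(2.3K_p)).
Setting ζ = 0.77: √(2.3K_p) = 8.9/(2·0.77) = 5.779, so K_p = 33.4/2.3 = 14.5.

K_p = 14.5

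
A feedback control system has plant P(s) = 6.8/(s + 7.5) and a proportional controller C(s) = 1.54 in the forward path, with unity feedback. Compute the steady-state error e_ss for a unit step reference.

0.417

The loop is type 0. Static position error constant K_pos = C(0)·P(0) = 1.54·0.9067 = 1.396.
Steady-state error to a unit step: e_ss = 1/(1+K_pos) = 1/2.396 = 0.417.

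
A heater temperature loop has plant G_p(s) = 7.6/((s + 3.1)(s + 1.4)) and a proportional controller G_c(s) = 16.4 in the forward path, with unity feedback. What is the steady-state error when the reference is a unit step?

The loop is type 0. Static position error constant K_pos = G_c(0)·G_p(0) = 16.4·1.751 = 28.72.
Steady-state error to a unit step: e_ss = 1/(1+K_pos) = 1/29.72 = 0.0336.

0.0336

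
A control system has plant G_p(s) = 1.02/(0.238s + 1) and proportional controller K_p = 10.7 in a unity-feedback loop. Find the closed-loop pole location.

Closed loop: T(s) = K_p·G_p/(1+K_p·G_p) = 10.91/(0.238s + 1 + 10.91), with pole at s = −(1 + 10.91)/0.238 = −50.06.

s = -50.06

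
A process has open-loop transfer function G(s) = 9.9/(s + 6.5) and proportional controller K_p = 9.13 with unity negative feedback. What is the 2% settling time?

Closed-loop transfer function: T(s) = K_p·G(s)/(1 + K_p·G(s)) = 90.39/(s + 6.5 + 90.39) = 90.39/(s + 96.89).
Time constant τ = 1/96.89 = 0.01032 s, so the 2% settling time is about 4τ = 0.0413 s.

T_s ≈ 0.0413 s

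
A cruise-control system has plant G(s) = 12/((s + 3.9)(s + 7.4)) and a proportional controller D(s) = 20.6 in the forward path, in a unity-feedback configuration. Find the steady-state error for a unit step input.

The loop is type 0. Static position error constant K_pos = D(0)·G(0) = 20.6·0.4158 = 8.565.
Steady-state error to a unit step: e_ss = 1/(1+K_pos) = 1/9.565 = 0.105.

0.105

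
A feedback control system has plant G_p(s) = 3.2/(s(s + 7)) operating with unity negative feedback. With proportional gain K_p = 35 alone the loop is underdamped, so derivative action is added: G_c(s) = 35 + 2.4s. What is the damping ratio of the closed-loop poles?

Forward path: (35 + 2.4s)·3.2/(s(s+7)). The closed-loop characteristic equation is s² + (7 + 3.2·2.4)s + 3.2·35 = 0.
That is s² + 14.68s + 112 = 0, so ω_n = 10.58 rad/s and ζ = 14.68/(2·10.58) = 0.6936.

ζ = 0.694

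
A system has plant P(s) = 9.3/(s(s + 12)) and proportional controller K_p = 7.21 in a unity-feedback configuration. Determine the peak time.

T_p = 0.564 s

From 1 + K_pP(s) = 0: s² + 12s + 67.05 = 0 ⇒ ω_n = 8.189, ζ = 0.7327.
Damped frequency ω_d = ω_n√(1−ζ²) = 5.573 rad/s, so peak time T_p = π/ω_d = 0.564 s.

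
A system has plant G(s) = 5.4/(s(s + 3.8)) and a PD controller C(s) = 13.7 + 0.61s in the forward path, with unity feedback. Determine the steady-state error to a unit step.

0

The open loop C(s)G(s) has a pole at the origin (type 1), so the static position error constant is infinite and e_ss = 1/(1+∞) = 0.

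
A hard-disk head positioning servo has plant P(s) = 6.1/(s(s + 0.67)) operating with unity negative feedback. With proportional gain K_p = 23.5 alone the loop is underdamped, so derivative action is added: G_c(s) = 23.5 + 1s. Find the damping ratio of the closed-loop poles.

ζ = 0.283

Forward path: (23.5 + 1s)·6.1/(s(s+0.67)). The closed-loop characteristic equation is s² + (0.67 + 6.1·1)s + 6.1·23.5 = 0.
That is s² + 6.77s + 143.3 = 0, so ω_n = 11.97 rad/s and ζ = 6.77/(2·11.97) = 0.2827.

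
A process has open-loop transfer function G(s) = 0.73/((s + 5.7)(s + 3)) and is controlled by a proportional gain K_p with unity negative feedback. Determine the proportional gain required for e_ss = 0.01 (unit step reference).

K_p = 2320

For a type-0 loop with proportional control, e_ss = 1/(1 + K_p·G(0)).
G(0) = 0.04269. Require 1/(1 + K_p·0.04269) = 0.01, so 1 + 0.04269·K_p = 100.
K_p = (100 − 1)/0.04269 = 2320.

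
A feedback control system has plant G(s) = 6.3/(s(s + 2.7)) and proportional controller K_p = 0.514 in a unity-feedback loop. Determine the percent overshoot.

2.83%

Closed-loop characteristic equation: s² + 2.7s + 3.238 = 0, so ω_n = 1.799 rad/s and ζ = 2.7/(2·1.799) = 0.7502.
%OS = 100·exp(−πζ/√(1−ζ²)) = 100·exp(−π·0.7502/√0.4372) = 2.83%.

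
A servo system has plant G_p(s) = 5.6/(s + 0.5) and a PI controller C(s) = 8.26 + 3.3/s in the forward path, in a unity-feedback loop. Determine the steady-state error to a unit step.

0

The open loop C(s)G_p(s) has a pole at the origin (type 1), so the static position error constant is infinite and e_ss = 1/(1+∞) = 0.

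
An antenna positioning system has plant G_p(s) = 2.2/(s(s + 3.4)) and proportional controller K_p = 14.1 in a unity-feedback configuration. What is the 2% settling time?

Closed-loop characteristic equation: s² + 3.4s + 31.02 = 0, so ω_n = 5.57 rad/s and ζ = 3.4/(2·5.57) = 0.3052.
2% settling time T_s ≈ 4/(ζω_n) = 4/1.7 = 2.35 s.

T_s ≈ 2.35 s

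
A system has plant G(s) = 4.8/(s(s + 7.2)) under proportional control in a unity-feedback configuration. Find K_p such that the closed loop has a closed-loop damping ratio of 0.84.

K_p = 3.83

Closed-loop characteristic equation: s² + 7.2s + K_p·4.8 = 0.
So ω_n = √(4.8K_p) and 2ζω_n = 7.2, giving ζ = 7.2/(2√(4.8K_p)).
Setting ζ = 0.84: √(4.8K_p) = 7.2/(2·0.84) = 4.286, so K_p = 18.37/4.8 = 3.83.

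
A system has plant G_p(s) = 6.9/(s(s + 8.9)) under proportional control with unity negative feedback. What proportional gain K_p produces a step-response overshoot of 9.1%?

From %OS = 100·exp(−πζ/√(1−ζ²)) = 9.1%, ζ = −ln(0.091)/√(π²+ln²(0.091)) = 0.6066.
Characteristic equation s² + 8.9s + 6.9K_p = 0 gives ζ = 8.9/(2√(6.9K_p)).
Setting ζ = 0.6066: √(6.9K_p) = 8.9/(2·0.6066) = 7.336, so K_p = 53.82/6.9 = 7.8.

K_p = 7.8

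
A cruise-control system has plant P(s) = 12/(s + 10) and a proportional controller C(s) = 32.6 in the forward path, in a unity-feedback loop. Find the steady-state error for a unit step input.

The loop is type 0. Static position error constant K_pos = C(0)·P(0) = 32.6·1.2 = 39.12.
Steady-state error to a unit step: e_ss = 1/(1+K_pos) = 1/40.12 = 0.0249.

0.0249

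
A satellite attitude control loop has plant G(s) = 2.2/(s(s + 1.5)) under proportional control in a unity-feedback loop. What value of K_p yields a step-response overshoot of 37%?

K_p = 2.81

From %OS = 100·exp(−πζ/√(1−ζ²)) = 37%, ζ = −ln(0.37)/√(π²+ln²(0.37)) = 0.3017.
Characteristic equation s² + 1.5s + 2.2K_p = 0 gives ζ = 1.5/(2√(2.2K_p)).
Setting ζ = 0.3017: √(2.2K_p) = 1.5/(2·0.3017) = 2.486, so K_p = 6.179/2.2 = 2.81.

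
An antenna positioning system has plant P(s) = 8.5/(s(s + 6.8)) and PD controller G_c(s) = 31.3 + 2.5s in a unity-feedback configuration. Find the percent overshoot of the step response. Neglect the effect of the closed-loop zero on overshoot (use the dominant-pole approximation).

Forward path: (31.3 + 2.5s)·8.5/(s(s+6.8)). The closed-loop characteristic equation is s² + (6.8 + 8.5·2.5)s + 8.5·31.3 = 0.
That is s² + 28.05s + 266.1 = 0, so ω_n = 16.31 rad/s and ζ = 28.05/(2·16.31) = 0.8598.
%OS = 100·exp(−πζ/√(1−ζ²)) = 0.504%.

0.504%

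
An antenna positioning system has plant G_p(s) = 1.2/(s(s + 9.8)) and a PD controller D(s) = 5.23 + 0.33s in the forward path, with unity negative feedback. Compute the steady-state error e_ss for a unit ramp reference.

The loop has one pole at the origin (type 1). Velocity error constant K_v = lim_{s→0} s·D(s)G_p(s) = 5.23·1.2/9.8 = 0.6404.
Steady-state error to a unit ramp: e_ss = 1/K_v = 1.56.

1.56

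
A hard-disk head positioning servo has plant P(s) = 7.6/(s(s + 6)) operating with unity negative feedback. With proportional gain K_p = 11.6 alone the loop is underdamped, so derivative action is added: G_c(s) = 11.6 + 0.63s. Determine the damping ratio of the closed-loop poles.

Forward path: (11.6 + 0.63s)·7.6/(s(s+6)). The closed-loop characteristic equation is s² + (6 + 7.6·0.63)s + 7.6·11.6 = 0.
That is s² + 10.79s + 88.16 = 0, so ω_n = 9.389 rad/s and ζ = 10.79/(2·9.389) = 0.5745.

ζ = 0.574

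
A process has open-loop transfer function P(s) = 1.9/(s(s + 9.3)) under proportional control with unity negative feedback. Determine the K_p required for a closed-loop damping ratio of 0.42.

K_p = 64.5

Closed-loop characteristic equation: s² + 9.3s + K_p·1.9 = 0.
So ω_n = √(1.9K_p) and 2ζω_n = 9.3, giving ζ = 9.3/(2√(1.9K_p)).
Setting ζ = 0.42: √(1.9K_p) = 9.3/(2·0.42) = 11.07, so K_p = 122.6/1.9 = 64.5.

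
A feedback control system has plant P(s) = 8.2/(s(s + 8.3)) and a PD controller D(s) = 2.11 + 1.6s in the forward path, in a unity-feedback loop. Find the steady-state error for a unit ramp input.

The loop has one pole at the origin (type 1). Velocity error constant K_v = lim_{s→0} s·D(s)P(s) = 2.11·8.2/8.3 = 2.085.
Steady-state error to a unit ramp: e_ss = 1/K_v = 0.48.

0.48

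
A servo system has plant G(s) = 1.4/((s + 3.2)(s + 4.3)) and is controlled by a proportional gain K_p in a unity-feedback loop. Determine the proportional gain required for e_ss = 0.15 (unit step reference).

The loop is type 0, so e_ss(step) = 1/(1 + K_pos) with K_pos = K_p·G(0).
G(0) = 0.1017. Require 1/(1 + K_p·0.1017) = 0.15, so 1 + 0.1017·K_p = 6.667.
K_p = (6.667 − 1)/0.1017 = 55.7.

K_p = 55.7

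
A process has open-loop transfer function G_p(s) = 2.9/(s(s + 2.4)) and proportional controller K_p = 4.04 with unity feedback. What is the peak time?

From 1 + K_pG_p(s) = 0: s² + 2.4s + 11.72 = 0 ⇒ ω_n = 3.423, ζ = 0.3506.
Damped frequency ω_d = ω_n√(1−ζ²) = 3.206 rad/s, so peak time T_p = π/ω_d = 0.98 s.

T_p = 0.98 s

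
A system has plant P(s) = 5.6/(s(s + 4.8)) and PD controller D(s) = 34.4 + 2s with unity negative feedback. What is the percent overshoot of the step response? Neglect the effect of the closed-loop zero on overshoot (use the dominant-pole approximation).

10.9%

Forward path: (34.4 + 2s)·5.6/(s(s+4.8)). The closed-loop characteristic equation is s² + (4.8 + 5.6·2)s + 5.6·34.4 = 0.
That is s² + 16s + 192.6 = 0, so ω_n = 13.88 rad/s and ζ = 16/(2·13.88) = 0.5764.
%OS = 100·exp(−πζ/√(1−ζ²)) = 10.9%.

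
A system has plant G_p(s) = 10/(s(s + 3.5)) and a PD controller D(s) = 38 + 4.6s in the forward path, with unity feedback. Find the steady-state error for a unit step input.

The open loop D(s)G_p(s) has a pole at the origin (type 1), so the static position error constant is infinite and e_ss = 1/(1+∞) = 0.

0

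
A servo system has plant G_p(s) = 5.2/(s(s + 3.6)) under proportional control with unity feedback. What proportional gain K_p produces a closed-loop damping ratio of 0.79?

K_p = 0.998

Closed-loop characteristic equation: s² + 3.6s + K_p·5.2 = 0.
So ω_n = √(5.2K_p) and 2ζω_n = 3.6, giving ζ = 3.6/(2√(5.2K_p)).
Setting ζ = 0.79: √(5.2K_p) = 3.6/(2·0.79) = 2.278, so K_p = 5.191/5.2 = 0.998.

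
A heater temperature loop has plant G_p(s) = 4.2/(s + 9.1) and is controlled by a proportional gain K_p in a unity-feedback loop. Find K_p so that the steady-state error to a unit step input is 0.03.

Steady-state error for a unit step on this type-0 loop is 1/(1 + K_p·G_p(0)).
G_p(0) = 0.4615. Require 1/(1 + K_p·0.4615) = 0.03, so 1 + 0.4615·K_p = 33.33.
K_p = (33.33 − 1)/0.4615 = 70.1.

K_p = 70.1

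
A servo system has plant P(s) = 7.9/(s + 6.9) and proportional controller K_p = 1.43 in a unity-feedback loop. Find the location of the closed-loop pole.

Closed-loop transfer function: T(s) = K_p·P(s)/(1 + K_p·P(s)) = 11.3/(s + 6.9 + 11.3) = 11.3/(s + 18.2).
The closed-loop pole is at s = −18.2.

s = -18.2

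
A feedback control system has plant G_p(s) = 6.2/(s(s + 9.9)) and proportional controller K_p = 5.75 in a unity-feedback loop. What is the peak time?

T_p = 0.941 s

Closed-loop characteristic equation: s² + 9.9s + 35.65 = 0, so ω_n = 5.971 rad/s and ζ = 9.9/(2·5.971) = 0.829.
Damped frequency ω_d = ω_n√(1−ζ²) = 3.339 rad/s, so peak time T_p = π/ω_d = 0.941 s.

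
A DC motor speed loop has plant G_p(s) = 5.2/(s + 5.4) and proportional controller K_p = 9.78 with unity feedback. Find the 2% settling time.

T_s ≈ 0.0711 s

Closed-loop transfer function: T(s) = K_p·G_p(s)/(1 + K_p·G_p(s)) = 50.86/(s + 5.4 + 50.86) = 50.86/(s + 56.26).
Time constant τ = 1/56.26 = 0.01778 s, so the 2% settling time is about 4τ = 0.0711 s.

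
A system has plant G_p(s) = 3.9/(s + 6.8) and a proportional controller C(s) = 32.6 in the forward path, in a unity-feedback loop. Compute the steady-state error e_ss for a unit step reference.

0.0508

The loop is type 0. Static position error constant K_pos = C(0)·G_p(0) = 32.6·0.5735 = 18.7.
Steady-state error to a unit step: e_ss = 1/(1+K_pos) = 1/19.7 = 0.0508.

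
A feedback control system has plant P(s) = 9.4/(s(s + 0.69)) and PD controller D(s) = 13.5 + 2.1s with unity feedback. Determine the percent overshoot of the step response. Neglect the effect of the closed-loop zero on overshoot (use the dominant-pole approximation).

Forward path: (13.5 + 2.1s)·9.4/(s(s+0.69)). The closed-loop characteristic equation is s² + (0.69 + 9.4·2.1)s + 9.4·13.5 = 0.
That is s² + 20.43s + 126.9 = 0, so ω_n = 11.26 rad/s and ζ = 20.43/(2·11.26) = 0.9068.
%OS = 100·exp(−πζ/√(1−ζ²)) = 0.116%.

0.116%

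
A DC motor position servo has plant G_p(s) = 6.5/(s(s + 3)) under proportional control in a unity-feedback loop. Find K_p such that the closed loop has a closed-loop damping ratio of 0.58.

Closed-loop characteristic equation: s² + 3s + K_p·6.5 = 0.
So ω_n = √(6.5K_p) and 2ζω_n = 3, giving ζ = 3/(2√(6.5K_p)).
Setting ζ = 0.58: √(6.5K_p) = 3/(2·0.58) = 2.586, so K_p = 6.688/6.5 = 1.03.

K_p = 1.03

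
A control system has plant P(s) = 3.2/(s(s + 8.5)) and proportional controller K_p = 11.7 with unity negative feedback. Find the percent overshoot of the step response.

4.82%

The closed-loop denominator s² + 8.5s + 37.44 gives ω_n = √37.44 = 6.119 and ζ = 8.5/(2ω_n) = 0.6946.
%OS = 100·exp(−πζ/√(1−ζ²)) = 100·exp(−π·0.6946/√0.5176) = 4.82%.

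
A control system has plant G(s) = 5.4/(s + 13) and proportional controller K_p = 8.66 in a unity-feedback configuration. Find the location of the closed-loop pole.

s = -59.76

Closed-loop transfer function: T(s) = K_p·G(s)/(1 + K_p·G(s)) = 46.76/(s + 13 + 46.76) = 46.76/(s + 59.76).
The closed-loop pole is at s = −59.76.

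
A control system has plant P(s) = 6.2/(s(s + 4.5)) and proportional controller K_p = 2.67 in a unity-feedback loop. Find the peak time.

T_p = 0.927 s

From 1 + K_pP(s) = 0: s² + 4.5s + 16.55 = 0 ⇒ ω_n = 4.069, ζ = 0.553.
Damped frequency ω_d = ω_n√(1−ζ²) = 3.39 rad/s, so peak time T_p = π/ω_d = 0.927 s.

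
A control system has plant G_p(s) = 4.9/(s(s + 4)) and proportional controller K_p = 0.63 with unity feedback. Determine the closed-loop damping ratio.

ζ = 1.14

1 + K_p·G_p(s) = 0 gives s² + 4s + 3.087 = 0.
So ω_n² = 3.087 ⇒ ω_n = 1.757 rad/s, and ζ = 4/(2ω_n) = 1.14.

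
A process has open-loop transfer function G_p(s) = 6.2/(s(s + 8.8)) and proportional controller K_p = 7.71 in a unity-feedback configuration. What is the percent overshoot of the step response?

7.49%

Closed-loop characteristic equation: s² + 8.8s + 47.8 = 0, so ω_n = 6.914 rad/s and ζ = 8.8/(2·6.914) = 0.6364.
%OS = 100·exp(−πζ/√(1−ζ²)) = 100·exp(−π·0.6364/√0.595) = 7.49%.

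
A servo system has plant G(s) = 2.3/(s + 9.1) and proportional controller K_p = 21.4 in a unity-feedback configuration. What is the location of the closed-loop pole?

s = -58.32

Closed-loop transfer function: T(s) = K_p·G(s)/(1 + K_p·G(s)) = 49.22/(s + 9.1 + 49.22) = 49.22/(s + 58.32).
The closed-loop pole is at s = −58.32.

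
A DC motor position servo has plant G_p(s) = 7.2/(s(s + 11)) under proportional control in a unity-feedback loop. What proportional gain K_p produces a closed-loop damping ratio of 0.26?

Closed-loop characteristic equation: s² + 11s + K_p·7.2 = 0.
So ω_n = √(7.2K_p) and 2ζω_n = 11, giving ζ = 11/(2√(7.2K_p)).
Setting ζ = 0.26: √(7.2K_p) = 11/(2·0.26) = 21.15, so K_p = 447.5/7.2 = 62.2.

K_p = 62.2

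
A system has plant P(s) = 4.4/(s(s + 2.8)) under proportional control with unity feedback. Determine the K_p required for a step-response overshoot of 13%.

K_p = 1.5

From %OS = 100·exp(−πζ/√(1−ζ²)) = 13%, ζ = −ln(0.13)/√(π²+ln²(0.13)) = 0.5446.
Characteristic equation s² + 2.8s + 4.4K_p = 0 gives ζ = 2.8/(2√(4.4K_p)).
Setting ζ = 0.5446: √(4.4K_p) = 2.8/(2·0.5446) = 2.57, so K_p = 6.607/4.4 = 1.5.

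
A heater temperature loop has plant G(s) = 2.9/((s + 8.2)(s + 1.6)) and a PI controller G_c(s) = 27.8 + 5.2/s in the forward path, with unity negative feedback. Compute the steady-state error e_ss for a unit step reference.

The open loop G_c(s)G(s) has a pole at the origin (type 1), so the static position error constant is infinite and e_ss = 1/(1+∞) = 0.

0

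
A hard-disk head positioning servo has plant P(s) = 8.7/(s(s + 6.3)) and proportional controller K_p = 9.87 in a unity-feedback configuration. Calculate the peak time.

T_p = 0.36 s

From 1 + K_pP(s) = 0: s² + 6.3s + 85.87 = 0 ⇒ ω_n = 9.267, ζ = 0.3399.
Damped frequency ω_d = ω_n√(1−ζ²) = 8.715 rad/s, so peak time T_p = π/ω_d = 0.36 s.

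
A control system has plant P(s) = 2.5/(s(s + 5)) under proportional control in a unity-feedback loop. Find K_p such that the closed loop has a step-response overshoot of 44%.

From %OS = 100·exp(−πζ/√(1−ζ²)) = 44%, ζ = −ln(0.44)/√(π²+ln²(0.44)) = 0.2528.
Characteristic equation s² + 5s + 2.5K_p = 0 gives ζ = 5/(2√(2.5K_p)).
Setting ζ = 0.2528: √(2.5K_p) = 5/(2·0.2528) = 9.888, so K_p = 97.77/2.5 = 39.1.

K_p = 39.1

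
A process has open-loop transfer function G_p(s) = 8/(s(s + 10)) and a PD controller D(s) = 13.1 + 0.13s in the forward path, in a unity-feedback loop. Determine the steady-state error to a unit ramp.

0.0954

The loop has one pole at the origin (type 1). Velocity error constant K_v = lim_{s→0} s·D(s)G_p(s) = 13.1·8/10 = 10.48.
Steady-state error to a unit ramp: e_ss = 1/K_v = 0.0954.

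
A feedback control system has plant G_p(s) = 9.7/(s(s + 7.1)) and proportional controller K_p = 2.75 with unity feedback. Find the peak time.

The closed-loop denominator s² + 7.1s + 26.67 gives ω_n = √26.67 = 5.165 and ζ = 7.1/(2ω_n) = 0.6873.
Damped frequency ω_d = ω_n√(1−ζ²) = 3.751 rad/s, so peak time T_p = π/ω_d = 0.837 s.

T_p = 0.837 s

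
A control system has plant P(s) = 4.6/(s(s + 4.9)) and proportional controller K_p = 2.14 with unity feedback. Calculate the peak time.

Closed-loop characteristic equation: s² + 4.9s + 9.844 = 0, so ω_n = 3.138 rad/s and ζ = 4.9/(2·3.138) = 0.7809.
Damped frequency ω_d = ω_n√(1−ζ²) = 1.96 rad/s, so peak time T_p = π/ω_d = 1.6 s.

T_p = 1.6 s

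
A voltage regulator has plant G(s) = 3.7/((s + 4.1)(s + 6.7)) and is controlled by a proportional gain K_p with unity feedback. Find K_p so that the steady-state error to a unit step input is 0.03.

For a type-0 loop with proportional control, e_ss = 1/(1 + K_p·G(0)).
G(0) = 0.1347. Require 1/(1 + K_p·0.1347) = 0.03, so 1 + 0.1347·K_p = 33.33.
K_p = (33.33 − 1)/0.1347 = 240.

K_p = 240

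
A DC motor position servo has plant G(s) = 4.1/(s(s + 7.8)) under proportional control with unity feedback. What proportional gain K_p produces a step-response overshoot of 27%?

From %OS = 100·exp(−πζ/√(1−ζ²)) = 27%, ζ = −ln(0.27)/√(π²+ln²(0.27)) = 0.3847.
Characteristic equation s² + 7.8s + 4.1K_p = 0 gives ζ = 7.8/(2√(4.1K_p)).
Setting ζ = 0.3847: √(4.1K_p) = 7.8/(2·0.3847) = 10.14, so K_p = 102.8/4.1 = 25.1.

K_p = 25.1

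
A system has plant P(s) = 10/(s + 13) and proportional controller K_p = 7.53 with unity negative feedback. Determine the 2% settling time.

T_s ≈ 0.0453 s

Closed-loop transfer function: T(s) = K_p·P(s)/(1 + K_p·P(s)) = 75.3/(s + 13 + 75.3) = 75.3/(s + 88.3).
Time constant τ = 1/88.3 = 0.01133 s, so the 2% settling time is about 4τ = 0.0453 s.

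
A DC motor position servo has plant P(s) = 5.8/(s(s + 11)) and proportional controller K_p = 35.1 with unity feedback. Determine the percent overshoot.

26.9%

The closed-loop denominator s² + 11s + 203.6 gives ω_n = √203.6 = 14.27 and ζ = 11/(2ω_n) = 0.3855.
%OS = 100·exp(−πζ/√(1−ζ²)) = 100·exp(−π·0.3855/√0.8514) = 26.9%.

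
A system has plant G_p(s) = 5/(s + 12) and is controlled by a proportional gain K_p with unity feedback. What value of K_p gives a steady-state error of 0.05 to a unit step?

K_p = 45.6

For a type-0 loop with proportional control, e_ss = 1/(1 + K_p·G_p(0)).
G_p(0) = 0.4167. Require 1/(1 + K_p·0.4167) = 0.05, so 1 + 0.4167·K_p = 20.
K_p = (20 − 1)/0.4167 = 45.6.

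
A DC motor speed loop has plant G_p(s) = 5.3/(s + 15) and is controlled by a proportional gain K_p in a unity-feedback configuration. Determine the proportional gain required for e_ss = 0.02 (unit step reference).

Steady-state error for a unit step on this type-0 loop is 1/(1 + K_p·G_p(0)).
G_p(0) = 0.3533. Require 1/(1 + K_p·0.3533) = 0.02, so 1 + 0.3533·K_p = 50.
K_p = (50 − 1)/0.3533 = 139.

K_p = 139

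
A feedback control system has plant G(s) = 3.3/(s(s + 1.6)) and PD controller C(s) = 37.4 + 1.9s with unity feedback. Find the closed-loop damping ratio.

ζ = 0.354

Forward path: (37.4 + 1.9s)·3.3/(s(s+1.6)). The closed-loop characteristic equation is s² + (1.6 + 3.3·1.9)s + 3.3·37.4 = 0.
That is s² + 7.87s + 123.4 = 0, so ω_n = 11.11 rad/s and ζ = 7.87/(2·11.11) = 0.3542.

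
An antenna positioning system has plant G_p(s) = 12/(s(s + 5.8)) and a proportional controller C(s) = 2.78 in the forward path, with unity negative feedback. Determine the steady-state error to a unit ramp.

0.174

The loop has one pole at the origin (type 1). Velocity error constant K_v = lim_{s→0} s·C(s)G_p(s) = 2.78·12/5.8 = 5.752.
Steady-state error to a unit ramp: e_ss = 1/K_v = 0.174.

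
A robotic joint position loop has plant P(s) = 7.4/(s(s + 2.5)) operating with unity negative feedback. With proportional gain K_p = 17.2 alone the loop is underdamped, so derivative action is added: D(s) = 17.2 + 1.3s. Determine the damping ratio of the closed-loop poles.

Forward path: (17.2 + 1.3s)·7.4/(s(s+2.5)). The closed-loop characteristic equation is s² + (2.5 + 7.4·1.3)s + 7.4·17.2 = 0.
That is s² + 12.12s + 127.3 = 0, so ω_n = 11.28 rad/s and ζ = 12.12/(2·11.28) = 0.5371.

ζ = 0.537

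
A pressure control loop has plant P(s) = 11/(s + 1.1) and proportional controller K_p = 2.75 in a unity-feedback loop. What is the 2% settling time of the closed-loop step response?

T_s ≈ 0.128 s

Closed-loop transfer function: T(s) = K_p·P(s)/(1 + K_p·P(s)) = 30.25/(s + 1.1 + 30.25) = 30.25/(s + 31.35).
Time constant τ = 1/31.35 = 0.0319 s, so the 2% settling time is about 4τ = 0.128 s.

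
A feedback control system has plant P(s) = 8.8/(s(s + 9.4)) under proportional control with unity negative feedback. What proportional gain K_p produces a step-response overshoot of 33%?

From %OS = 100·exp(−πζ/√(1−ζ²)) = 33%, ζ = −ln(0.33)/√(π²+ln²(0.33)) = 0.3328.
Characteristic equation s² + 9.4s + 8.8K_p = 0 gives ζ = 9.4/(2√(8.8K_p)).
Setting ζ = 0.3328: √(8.8K_p) = 9.4/(2·0.3328) = 14.12, so K_p = 199.5/8.8 = 22.7.

K_p = 22.7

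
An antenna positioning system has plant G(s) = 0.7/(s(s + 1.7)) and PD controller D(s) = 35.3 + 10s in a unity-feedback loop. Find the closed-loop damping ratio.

ζ = 0.875

Forward path: (35.3 + 10s)·0.7/(s(s+1.7)). The closed-loop characteristic equation is s² + (1.7 + 0.7·10)s + 0.7·35.3 = 0.
That is s² + 8.7s + 24.71 = 0, so ω_n = 4.971 rad/s and ζ = 8.7/(2·4.971) = 0.8751.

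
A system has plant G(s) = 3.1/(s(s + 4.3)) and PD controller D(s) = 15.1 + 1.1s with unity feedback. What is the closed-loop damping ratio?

ζ = 0.563

Forward path: (15.1 + 1.1s)·3.1/(s(s+4.3)). The closed-loop characteristic equation is s² + (4.3 + 3.1·1.1)s + 3.1·15.1 = 0.
That is s² + 7.71s + 46.81 = 0, so ω_n = 6.842 rad/s and ζ = 7.71/(2·6.842) = 0.5634.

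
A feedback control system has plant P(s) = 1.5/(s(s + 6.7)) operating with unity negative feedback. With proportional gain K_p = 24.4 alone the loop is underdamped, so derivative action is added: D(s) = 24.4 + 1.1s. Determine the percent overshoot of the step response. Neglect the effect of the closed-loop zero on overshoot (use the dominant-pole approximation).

5%

Forward path: (24.4 + 1.1s)·1.5/(s(s+6.7)). The closed-loop characteristic equation is s² + (6.7 + 1.5·1.1)s + 1.5·24.4 = 0.
That is s² + 8.35s + 36.6 = 0, so ω_n = 6.05 rad/s and ζ = 8.35/(2·6.05) = 0.6901.
%OS = 100·exp(−πζ/√(1−ζ²)) = 5%.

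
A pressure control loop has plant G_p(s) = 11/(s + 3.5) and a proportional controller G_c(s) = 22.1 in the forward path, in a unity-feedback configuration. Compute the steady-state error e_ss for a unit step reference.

0.0142

The loop is type 0. Static position error constant K_pos = G_c(0)·G_p(0) = 22.1·3.143 = 69.46.
Steady-state error to a unit step: e_ss = 1/(1+K_pos) = 1/70.46 = 0.0142.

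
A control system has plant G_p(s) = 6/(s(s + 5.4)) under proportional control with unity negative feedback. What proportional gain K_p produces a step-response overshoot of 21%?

From %OS = 100·exp(−πζ/√(1−ζ²)) = 21%, ζ = −ln(0.21)/√(π²+ln²(0.21)) = 0.4449.
Characteristic equation s² + 5.4s + 6K_p = 0 gives ζ = 5.4/(2√(6K_p)).
Setting ζ = 0.4449: √(6K_p) = 5.4/(2·0.4449) = 6.069, so K_p = 36.83/6 = 6.14.

K_p = 6.14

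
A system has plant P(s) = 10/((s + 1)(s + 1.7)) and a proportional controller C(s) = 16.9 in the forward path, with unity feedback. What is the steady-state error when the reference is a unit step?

The loop is type 0. Static position error constant K_pos = C(0)·P(0) = 16.9·5.882 = 99.41.
Steady-state error to a unit step: e_ss = 1/(1+K_pos) = 1/100.4 = 0.00996.

0.00996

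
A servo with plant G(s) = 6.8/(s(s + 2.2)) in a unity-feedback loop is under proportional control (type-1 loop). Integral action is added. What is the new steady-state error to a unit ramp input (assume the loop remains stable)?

0

The integrator raises the loop to type 2, so K_v → ∞ and e_ss to a ramp is zero.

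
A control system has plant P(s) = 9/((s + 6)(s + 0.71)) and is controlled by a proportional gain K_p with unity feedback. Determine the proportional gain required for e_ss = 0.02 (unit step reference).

K_p = 23.2

The loop is type 0, so e_ss(step) = 1/(1 + K_pos) with K_pos = K_p·P(0).
P(0) = 2.113. Require 1/(1 + K_p·2.113) = 0.02, so 1 + 2.113·K_p = 50.
K_p = (50 − 1)/2.113 = 23.2.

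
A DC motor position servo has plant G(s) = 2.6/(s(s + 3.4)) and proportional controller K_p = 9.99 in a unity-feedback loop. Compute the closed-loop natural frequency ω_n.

The closed-loop denominator is s(s+3.4) + 9.99·2.6 = s² + 3.4s + 25.97.
Matching s² + 2ζω_n s + ω_n²: ω_n = √25.97 = 5.096 rad/s and 2ζω_n = 3.4, so ζ = 3.4/(2·5.096) = 0.334.

ω_n = 5.1 rad/s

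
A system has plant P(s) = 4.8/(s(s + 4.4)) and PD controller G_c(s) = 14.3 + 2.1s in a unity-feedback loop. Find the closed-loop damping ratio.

Forward path: (14.3 + 2.1s)·4.8/(s(s+4.4)). The closed-loop characteristic equation is s² + (4.4 + 4.8·2.1)s + 4.8·14.3 = 0.
That is s² + 14.48s + 68.64 = 0, so ω_n = 8.285 rad/s and ζ = 14.48/(2·8.285) = 0.8739.

ζ = 0.874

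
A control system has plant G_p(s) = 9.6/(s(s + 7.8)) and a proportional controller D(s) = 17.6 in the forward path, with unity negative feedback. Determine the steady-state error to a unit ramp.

0.0462

The loop has one pole at the origin (type 1). Velocity error constant K_v = lim_{s→0} s·D(s)G_p(s) = 17.6·9.6/7.8 = 21.66.
Steady-state error to a unit ramp: e_ss = 1/K_v = 0.0462.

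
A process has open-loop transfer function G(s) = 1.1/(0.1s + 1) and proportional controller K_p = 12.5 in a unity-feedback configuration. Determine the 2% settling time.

T_s ≈ 0.0271 s

Closed loop: T(s) = K_p·G/(1+K_p·G) = 13.75/(0.1s + 1 + 13.75), with pole at s = −(1 + 13.75)/0.1 = −147.5.
τ = 1/147.5 = 0.00678 s, so 2% settling time ≈ 4τ = 0.0271 s.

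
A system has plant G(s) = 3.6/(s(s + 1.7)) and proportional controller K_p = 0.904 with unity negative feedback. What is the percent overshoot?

18.7%

From 1 + K_pG(s) = 0: s² + 1.7s + 3.254 = 0 ⇒ ω_n = 1.804, ζ = 0.4712.
%OS = 100·exp(−πζ/√(1−ζ²)) = 100·exp(−π·0.4712/√0.778) = 18.7%.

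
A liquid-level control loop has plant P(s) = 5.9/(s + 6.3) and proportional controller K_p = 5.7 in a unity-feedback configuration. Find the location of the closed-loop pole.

s = -39.93

Closed-loop transfer function: T(s) = K_p·P(s)/(1 + K_p·P(s)) = 33.63/(s + 6.3 + 33.63) = 33.63/(s + 39.93).
The closed-loop pole is at s = −39.93.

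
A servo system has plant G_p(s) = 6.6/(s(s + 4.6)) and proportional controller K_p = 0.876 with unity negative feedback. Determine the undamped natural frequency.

With unity feedback the closed-loop characteristic equation is s² + 4.6s + 0.876·6.6 = s² + 4.6s + 5.782 = 0.
So ω_n² = 5.782 ⇒ ω_n = 2.404 rad/s, and ζ = 4.6/(2ω_n) = 0.957.

ω_n = 2.4 rad/s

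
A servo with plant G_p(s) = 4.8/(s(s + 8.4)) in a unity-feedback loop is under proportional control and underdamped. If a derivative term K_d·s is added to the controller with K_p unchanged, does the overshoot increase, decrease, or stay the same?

With PD the characteristic equation becomes s² + (a + K·K_d)s + K·K_p = 0; the damping term grows, ζ rises, overshoot falls.

decrease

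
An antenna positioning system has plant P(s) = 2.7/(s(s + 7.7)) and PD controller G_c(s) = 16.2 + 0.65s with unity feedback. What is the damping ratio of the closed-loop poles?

Forward path: (16.2 + 0.65s)·2.7/(s(s+7.7)). The closed-loop characteristic equation is s² + (7.7 + 2.7·0.65)s + 2.7·16.2 = 0.
That is s² + 9.455s + 43.74 = 0, so ω_n = 6.614 rad/s and ζ = 9.455/(2·6.614) = 0.7148.

ζ = 0.715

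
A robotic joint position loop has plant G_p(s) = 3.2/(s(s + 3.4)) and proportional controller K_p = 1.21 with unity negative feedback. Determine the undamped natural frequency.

ω_n = 1.97 rad/s

With unity feedback the closed-loop characteristic equation is s² + 3.4s + 1.21·3.2 = s² + 3.4s + 3.872 = 0.
Matching s² + 2ζω_n s + ω_n²: ω_n = √3.872 = 1.968 rad/s and 2ζω_n = 3.4, so ζ = 3.4/(2·1.968) = 0.864.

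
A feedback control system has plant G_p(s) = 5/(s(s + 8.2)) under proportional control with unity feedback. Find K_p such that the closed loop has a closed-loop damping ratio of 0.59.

K_p = 9.66

Closed-loop characteristic equation: s² + 8.2s + K_p·5 = 0.
So ω_n = √(5K_p) and 2ζω_n = 8.2, giving ζ = 8.2/(2√(5K_p)).
Setting ζ = 0.59: √(5K_p) = 8.2/(2·0.59) = 6.949, so K_p = 48.29/5 = 9.66.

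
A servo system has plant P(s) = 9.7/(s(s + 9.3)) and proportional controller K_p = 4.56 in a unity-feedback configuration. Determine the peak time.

T_p = 0.661 s

From 1 + K_pP(s) = 0: s² + 9.3s + 44.23 = 0 ⇒ ω_n = 6.651, ζ = 0.6992.
Damped frequency ω_d = ω_n√(1−ζ²) = 4.755 rad/s, so peak time T_p = π/ω_d = 0.661 s.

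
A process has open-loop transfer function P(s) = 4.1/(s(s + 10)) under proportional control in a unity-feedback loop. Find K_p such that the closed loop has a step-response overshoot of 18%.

K_p = 26.6

From %OS = 100·exp(−πζ/√(1−ζ²)) = 18%, ζ = −ln(0.18)/√(π²+ln²(0.18)) = 0.4791.
Characteristic equation s² + 10s + 4.1K_p = 0 gives ζ = 10/(2√(4.1K_p)).
Setting ζ = 0.4791: √(4.1K_p) = 10/(2·0.4791) = 10.44, so K_p = 108.9/4.1 = 26.6.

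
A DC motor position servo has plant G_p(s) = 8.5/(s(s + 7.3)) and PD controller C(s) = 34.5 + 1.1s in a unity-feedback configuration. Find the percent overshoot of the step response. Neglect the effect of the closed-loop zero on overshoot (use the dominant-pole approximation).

Forward path: (34.5 + 1.1s)·8.5/(s(s+7.3)). The closed-loop characteristic equation is s² + (7.3 + 8.5·1.1)s + 8.5·34.5 = 0.
That is s² + 16.65s + 293.2 = 0, so ω_n = 17.12 rad/s and ζ = 16.65/(2·17.12) = 0.4861.
%OS = 100·exp(−πζ/√(1−ζ²)) = 17.4%.

17.4%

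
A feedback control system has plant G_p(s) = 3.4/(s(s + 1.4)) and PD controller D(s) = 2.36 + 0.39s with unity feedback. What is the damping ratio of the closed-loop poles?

Forward path: (2.36 + 0.39s)·3.4/(s(s+1.4)). The closed-loop characteristic equation is s² + (1.4 + 3.4·0.39)s + 3.4·2.36 = 0.
That is s² + 2.726s + 8.024 = 0, so ω_n = 2.833 rad/s and ζ = 2.726/(2·2.833) = 0.4812.

ζ = 0.481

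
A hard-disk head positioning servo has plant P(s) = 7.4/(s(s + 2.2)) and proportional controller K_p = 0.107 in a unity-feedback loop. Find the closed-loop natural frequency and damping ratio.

The closed-loop denominator is s(s+2.2) + 0.107·7.4 = s² + 2.2s + 0.7918.
So ω_n² = 0.7918 ⇒ ω_n = 0.8898 rad/s, and ζ = 2.2/(2ω_n) = 1.24.

ω_n = 0.89 rad/s, ζ = 1.24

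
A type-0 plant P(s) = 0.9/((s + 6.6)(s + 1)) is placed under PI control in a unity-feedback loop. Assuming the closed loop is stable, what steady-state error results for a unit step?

0

The PI controller's integrator makes the forward path type 1, so e_ss to a step is zero.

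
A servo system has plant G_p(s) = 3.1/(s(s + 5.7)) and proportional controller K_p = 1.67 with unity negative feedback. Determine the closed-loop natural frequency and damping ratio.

ω_n = 2.28 rad/s, ζ = 1.25

With unity feedback the closed-loop characteristic equation is s² + 5.7s + 1.67·3.1 = s² + 5.7s + 5.177 = 0.
So ω_n² = 5.177 ⇒ ω_n = 2.275 rad/s, and ζ = 5.7/(2ω_n) = 1.25.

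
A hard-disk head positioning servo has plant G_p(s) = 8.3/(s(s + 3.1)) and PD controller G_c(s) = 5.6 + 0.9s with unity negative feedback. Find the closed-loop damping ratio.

Forward path: (5.6 + 0.9s)·8.3/(s(s+3.1)). The closed-loop characteristic equation is s² + (3.1 + 8.3·0.9)s + 8.3·5.6 = 0.
That is s² + 10.57s + 46.48 = 0, so ω_n = 6.818 rad/s and ζ = 10.57/(2·6.818) = 0.7752.

ζ = 0.775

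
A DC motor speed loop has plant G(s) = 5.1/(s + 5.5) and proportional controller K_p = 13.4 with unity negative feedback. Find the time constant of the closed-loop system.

Closed-loop transfer function: T(s) = K_p·G(s)/(1 + K_p·G(s)) = 68.34/(s + 5.5 + 68.34) = 68.34/(s + 73.84).
Time constant τ = 1/73.84 = 0.0135 s.

τ = 0.0135 s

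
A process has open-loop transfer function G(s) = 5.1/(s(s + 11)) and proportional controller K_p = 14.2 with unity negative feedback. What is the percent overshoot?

6.99%

The closed-loop denominator s² + 11s + 72.42 gives ω_n = √72.42 = 8.51 and ζ = 11/(2ω_n) = 0.6463.
%OS = 100·exp(−πζ/√(1−ζ²)) = 100·exp(−π·0.6463/√0.5823) = 6.99%.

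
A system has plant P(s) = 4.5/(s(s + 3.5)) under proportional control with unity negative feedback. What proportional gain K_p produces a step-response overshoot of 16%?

From %OS = 100·exp(−πζ/√(1−ζ²)) = 16%, ζ = −ln(0.16)/√(π²+ln²(0.16)) = 0.5039.
Characteristic equation s² + 3.5s + 4.5K_p = 0 gives ζ = 3.5/(2√(4.5K_p)).
Setting ζ = 0.5039: √(4.5K_p) = 3.5/(2·0.5039) = 3.473, so K_p = 12.06/4.5 = 2.68.

K_p = 2.68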